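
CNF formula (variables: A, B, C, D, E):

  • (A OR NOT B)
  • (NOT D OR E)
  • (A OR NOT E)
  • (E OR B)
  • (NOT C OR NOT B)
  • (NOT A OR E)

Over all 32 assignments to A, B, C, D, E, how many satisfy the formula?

The models are:
  A=T B=F C=F D=F E=T
  A=T B=F C=F D=T E=T
  A=T B=F C=T D=F E=T
  A=T B=F C=T D=T E=T
  A=T B=T C=F D=F E=T
  A=T B=T C=F D=T E=T
That's 6 in total.

6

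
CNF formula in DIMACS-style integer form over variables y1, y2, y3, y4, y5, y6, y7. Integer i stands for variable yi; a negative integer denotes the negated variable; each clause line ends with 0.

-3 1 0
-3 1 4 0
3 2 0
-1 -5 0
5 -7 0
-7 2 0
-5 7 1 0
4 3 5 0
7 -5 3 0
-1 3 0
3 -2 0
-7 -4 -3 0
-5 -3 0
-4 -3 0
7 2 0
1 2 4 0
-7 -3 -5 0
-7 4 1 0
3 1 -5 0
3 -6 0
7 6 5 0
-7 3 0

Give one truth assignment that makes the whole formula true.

y1=T, y2=T, y3=T, y4=F, y5=F, y6=T, y7=F

Set y1 = True and propagate.
  then y5 is forced to False.
  then y7 is forced to False.
  then y3 is forced to True.
  then y4 is forced to False.
  then y2 is forced to True.
  then y6 is forced to True.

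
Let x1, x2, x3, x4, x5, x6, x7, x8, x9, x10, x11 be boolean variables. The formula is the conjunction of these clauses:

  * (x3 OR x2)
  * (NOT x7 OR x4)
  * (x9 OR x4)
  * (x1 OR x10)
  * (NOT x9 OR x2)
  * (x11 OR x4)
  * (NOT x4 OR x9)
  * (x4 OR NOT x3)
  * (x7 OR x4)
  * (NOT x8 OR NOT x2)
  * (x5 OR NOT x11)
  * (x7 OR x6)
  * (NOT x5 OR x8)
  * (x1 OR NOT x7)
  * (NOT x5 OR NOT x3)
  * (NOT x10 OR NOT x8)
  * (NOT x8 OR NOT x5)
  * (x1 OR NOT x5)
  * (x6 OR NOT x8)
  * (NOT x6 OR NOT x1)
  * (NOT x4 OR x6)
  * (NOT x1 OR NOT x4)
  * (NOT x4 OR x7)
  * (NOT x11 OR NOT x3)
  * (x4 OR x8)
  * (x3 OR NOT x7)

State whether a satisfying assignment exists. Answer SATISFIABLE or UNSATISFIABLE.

UNSATISFIABLE

x4 = True:
  propagation gives x9=True, x2=True, x8=False, x5=False; an empty clause results — contradiction.
x4 = False:
  propagation gives x7=False; an empty clause results — contradiction.
Every branch closes, so no satisfying assignment exists.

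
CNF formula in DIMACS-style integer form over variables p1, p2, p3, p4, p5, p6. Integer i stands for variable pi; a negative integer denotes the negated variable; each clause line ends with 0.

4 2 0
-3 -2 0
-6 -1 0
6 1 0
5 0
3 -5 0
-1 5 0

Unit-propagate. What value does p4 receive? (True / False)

True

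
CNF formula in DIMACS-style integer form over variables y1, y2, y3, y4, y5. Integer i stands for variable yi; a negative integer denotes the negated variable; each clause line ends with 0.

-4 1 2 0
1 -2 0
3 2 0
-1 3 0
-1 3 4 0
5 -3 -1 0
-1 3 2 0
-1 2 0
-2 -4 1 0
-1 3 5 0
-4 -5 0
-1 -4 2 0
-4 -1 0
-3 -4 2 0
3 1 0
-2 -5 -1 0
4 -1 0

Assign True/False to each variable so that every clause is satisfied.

Try y1 = False.
  then y2 is forced to False.
  then y4 is forced to False.
  then y3 is forced to True.
y5 is now unconstrained; take y5 = False.
Every clause has at least one true literal under this assignment.

y1=False, y2=False, y3=True, y4=False, y5=False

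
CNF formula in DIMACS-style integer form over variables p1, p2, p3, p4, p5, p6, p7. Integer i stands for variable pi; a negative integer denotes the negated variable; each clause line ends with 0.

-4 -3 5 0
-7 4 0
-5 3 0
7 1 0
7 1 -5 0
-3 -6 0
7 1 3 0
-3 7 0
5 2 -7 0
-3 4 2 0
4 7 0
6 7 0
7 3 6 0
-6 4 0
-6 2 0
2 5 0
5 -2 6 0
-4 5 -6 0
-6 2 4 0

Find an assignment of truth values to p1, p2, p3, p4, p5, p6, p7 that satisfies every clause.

p1=F, p2=T, p3=T, p4=T, p5=T, p6=F, p7=T

Set p1 = False and propagate.
  then p7 is forced to True.
  then p4 is forced to True.
Set p2 = True and propagate.
For the remaining variables, p3 = True, p5 = True, p6 = False works.
Every clause has at least one true literal under this assignment.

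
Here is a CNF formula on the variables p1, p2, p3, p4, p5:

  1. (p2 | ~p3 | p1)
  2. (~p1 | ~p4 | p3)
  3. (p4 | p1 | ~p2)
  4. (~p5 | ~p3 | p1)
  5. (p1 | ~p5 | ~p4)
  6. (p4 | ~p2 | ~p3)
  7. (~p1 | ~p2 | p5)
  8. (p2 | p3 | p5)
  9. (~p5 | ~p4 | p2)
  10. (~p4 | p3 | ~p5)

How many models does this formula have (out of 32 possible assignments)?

9

Split on p1, then p2.
  p1=1, p2=1: remaining (p3,p4,p5) ∈ {(0,0,1); (1,1,1)} — 2.
  p1=1, p2=0: remaining (p3,p4,p5) ∈ {(0,0,1); (1,0,0); (1,0,1); (1,1,0)} — 4.
  p1=0, p2=1: remaining (p3,p4,p5) ∈ {(0,1,0); (1,1,0)} — 2.
  p1=0, p2=0: remaining (p3,p4,p5) ∈ {(0,0,1)} — 1.
Total: 2 + 4 + 2 + 1 = 9.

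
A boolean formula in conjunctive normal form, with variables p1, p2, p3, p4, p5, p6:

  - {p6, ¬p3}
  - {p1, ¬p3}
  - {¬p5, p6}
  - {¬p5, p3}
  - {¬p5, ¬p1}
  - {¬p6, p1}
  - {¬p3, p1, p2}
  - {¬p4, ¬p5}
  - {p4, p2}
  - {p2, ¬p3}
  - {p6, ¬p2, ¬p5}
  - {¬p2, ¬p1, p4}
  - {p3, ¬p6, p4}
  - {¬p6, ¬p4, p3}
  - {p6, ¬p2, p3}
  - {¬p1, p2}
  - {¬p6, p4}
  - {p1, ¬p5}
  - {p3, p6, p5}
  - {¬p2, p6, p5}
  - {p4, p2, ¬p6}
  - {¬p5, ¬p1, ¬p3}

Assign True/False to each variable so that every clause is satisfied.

p1 = 1, p2 = 1, p3 = 1, p4 = 1, p5 = 0, p6 = 1

Try p1 = True.
  then p5 is forced to False.
  then p2 is forced to True.
  then p4 is forced to True.
  then p6 is forced to True.
  then p3 is forced to True.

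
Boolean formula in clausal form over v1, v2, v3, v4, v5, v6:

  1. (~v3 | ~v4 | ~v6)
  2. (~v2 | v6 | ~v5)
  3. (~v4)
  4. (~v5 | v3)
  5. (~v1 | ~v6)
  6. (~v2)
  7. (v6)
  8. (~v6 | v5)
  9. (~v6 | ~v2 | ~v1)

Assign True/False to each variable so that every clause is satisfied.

v1 = F, v2 = F, v3 = T, v4 = F, v5 = T, v6 = T

Check each clause:
  1. (~v4 | ~v6 | ~v3) — ~v4 is true.
  2. (v6 | ~v5 | ~v2) — v6 is true.
  3. (~v4) — ~v4 is true.
  4. (~v5 | v3) — v3 is true.
  5. (~v6 | ~v1) — ~v1 is true.
  6. (~v2) — ~v2 is true.
  7. (v6) — v6 is true.
  8. (~v6 | v5) — v5 is true.
  9. (~v6 | ~v2 | ~v1) — ~v1 is true.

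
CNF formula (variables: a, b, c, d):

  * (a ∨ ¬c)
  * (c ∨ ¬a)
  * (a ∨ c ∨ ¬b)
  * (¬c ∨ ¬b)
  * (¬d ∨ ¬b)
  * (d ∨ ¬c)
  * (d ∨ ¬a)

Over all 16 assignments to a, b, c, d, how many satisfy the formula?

Satisfying assignments:
  a=F b=F c=F d=F
  a=F b=F c=F d=T
  a=T b=F c=T d=T
Count: 3.

3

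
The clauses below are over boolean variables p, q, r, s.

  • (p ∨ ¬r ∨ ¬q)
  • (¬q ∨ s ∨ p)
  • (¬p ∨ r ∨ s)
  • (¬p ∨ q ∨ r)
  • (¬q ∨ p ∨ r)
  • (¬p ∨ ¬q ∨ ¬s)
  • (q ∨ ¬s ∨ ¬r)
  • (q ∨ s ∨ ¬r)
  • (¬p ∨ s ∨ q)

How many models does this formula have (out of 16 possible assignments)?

3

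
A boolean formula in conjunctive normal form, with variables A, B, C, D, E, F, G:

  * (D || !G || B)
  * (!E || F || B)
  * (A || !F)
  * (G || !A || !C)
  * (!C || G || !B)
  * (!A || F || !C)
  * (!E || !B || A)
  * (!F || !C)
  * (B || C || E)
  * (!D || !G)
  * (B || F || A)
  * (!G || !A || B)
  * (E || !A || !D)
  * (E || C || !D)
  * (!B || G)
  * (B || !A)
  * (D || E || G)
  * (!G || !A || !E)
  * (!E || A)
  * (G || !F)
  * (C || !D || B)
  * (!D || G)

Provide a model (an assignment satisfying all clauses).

Try A = True.
  then B is forced to True.
  then G is forced to True.
  then D is forced to False.
  then E is forced to False.
Branch on C: take C = False.
F is now unconstrained; take F = True.

A=T, B=T, C=F, D=F, E=F, F=T, G=T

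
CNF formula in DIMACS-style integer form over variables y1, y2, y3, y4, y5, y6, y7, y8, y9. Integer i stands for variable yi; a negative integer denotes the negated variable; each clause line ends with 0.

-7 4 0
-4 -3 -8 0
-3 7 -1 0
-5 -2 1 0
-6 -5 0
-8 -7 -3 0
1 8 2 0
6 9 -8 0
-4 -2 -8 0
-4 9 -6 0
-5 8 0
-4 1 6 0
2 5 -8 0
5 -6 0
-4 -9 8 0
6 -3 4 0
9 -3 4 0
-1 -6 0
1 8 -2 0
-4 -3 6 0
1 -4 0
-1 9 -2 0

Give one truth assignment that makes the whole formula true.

y1=True, y2=True, y3=False, y4=False, y5=False, y6=False, y7=False, y8=True, y9=True

Check each clause:
  1. (¬y7 ∨ y4) — ¬y7 is true.
  2. (¬y8 ∨ ¬y4 ∨ ¬y3) — ¬y4 is true.
  3. (y7 ∨ ¬y3 ∨ ¬y1) — ¬y3 is true.
  4. (¬y2 ∨ y1 ∨ ¬y5) — y1 is true.
  5. (¬y6 ∨ ¬y5) — ¬y6 is true.
  6. (¬y8 ∨ ¬y7 ∨ ¬y3) — ¬y7 is true.
  7. (y8 ∨ y1 ∨ y2) — y8 is true.
  8. (¬y8 ∨ y9 ∨ y6) — y9 is true.
  9. (¬y2 ∨ ¬y8 ∨ ¬y4) — ¬y4 is true.
  10. (¬y4 ∨ ¬y6 ∨ y9) — y9 is true.
  11. (¬y5 ∨ y8) — y8 is true.
  12. (y1 ∨ y6 ∨ ¬y4) — y1 is true.
  13. (¬y8 ∨ y2 ∨ y5) — y2 is true.
  14. (y5 ∨ ¬y6) — ¬y6 is true.
  15. (¬y4 ∨ y8 ∨ ¬y9) — y8 is true.
  16. (¬y3 ∨ y6 ∨ y4) — ¬y3 is true.
  17. (y9 ∨ y4 ∨ ¬y3) — y9 is true.
  18. (¬y1 ∨ ¬y6) — ¬y6 is true.
  19. (¬y2 ∨ y8 ∨ y1) — y8 is true.
  20. (¬y4 ∨ ¬y3 ∨ y6) — ¬y4 is true.
  21. (y1 ∨ ¬y4) — y1 is true.
  22. (¬y2 ∨ y9 ∨ ¬y1) — y9 is true.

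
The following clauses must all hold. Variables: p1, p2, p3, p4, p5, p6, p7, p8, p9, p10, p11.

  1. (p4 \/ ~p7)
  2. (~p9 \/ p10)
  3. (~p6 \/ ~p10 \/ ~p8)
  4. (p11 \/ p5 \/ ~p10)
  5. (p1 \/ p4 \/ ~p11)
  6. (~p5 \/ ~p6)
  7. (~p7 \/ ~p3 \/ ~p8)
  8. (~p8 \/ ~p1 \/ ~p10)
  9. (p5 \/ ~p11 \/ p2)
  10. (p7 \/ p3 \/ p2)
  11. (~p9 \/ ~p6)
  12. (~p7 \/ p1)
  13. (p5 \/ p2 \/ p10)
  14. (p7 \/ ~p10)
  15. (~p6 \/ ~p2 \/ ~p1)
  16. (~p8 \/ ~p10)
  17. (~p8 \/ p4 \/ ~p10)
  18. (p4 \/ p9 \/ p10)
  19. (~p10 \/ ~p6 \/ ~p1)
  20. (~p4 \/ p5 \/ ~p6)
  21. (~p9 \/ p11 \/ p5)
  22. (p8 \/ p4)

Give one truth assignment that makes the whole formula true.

p1 = False  p2 = True  p3 = True  p4 = True  p5 = False  p6 = False  p7 = False  p8 = True  p9 = False  p10 = False  p11 = True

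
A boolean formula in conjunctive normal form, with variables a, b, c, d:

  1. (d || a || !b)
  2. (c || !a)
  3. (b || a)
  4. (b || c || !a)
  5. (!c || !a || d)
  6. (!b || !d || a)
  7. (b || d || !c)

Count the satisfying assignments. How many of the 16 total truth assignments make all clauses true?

2

The models are:
  a=1 b=0 c=1 d=1
  a=1 b=1 c=1 d=1
Count: 2.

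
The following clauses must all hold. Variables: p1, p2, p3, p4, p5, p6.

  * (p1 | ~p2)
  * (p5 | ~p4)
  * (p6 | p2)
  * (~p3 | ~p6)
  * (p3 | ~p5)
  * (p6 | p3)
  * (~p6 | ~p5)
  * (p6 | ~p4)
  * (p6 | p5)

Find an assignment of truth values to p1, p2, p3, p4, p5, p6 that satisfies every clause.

p1=0, p2=0, p3=0, p4=0, p5=0, p6=1

Check each clause:
  1. (~p2 | p1) — ~p2 is true.
  2. (~p4 | p5) — ~p4 is true.
  3. (p2 | p6) — p6 is true.
  4. (~p3 | ~p6) — ~p3 is true.
  5. (~p5 | p3) — ~p5 is true.
  6. (p3 | p6) — p6 is true.
  7. (~p6 | ~p5) — ~p5 is true.
  8. (p6 | ~p4) — ~p4 is true.
  9. (p5 | p6) — p6 is true.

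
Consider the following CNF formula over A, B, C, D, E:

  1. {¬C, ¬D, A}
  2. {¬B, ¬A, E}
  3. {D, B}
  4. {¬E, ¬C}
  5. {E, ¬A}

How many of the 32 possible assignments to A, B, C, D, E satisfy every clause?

10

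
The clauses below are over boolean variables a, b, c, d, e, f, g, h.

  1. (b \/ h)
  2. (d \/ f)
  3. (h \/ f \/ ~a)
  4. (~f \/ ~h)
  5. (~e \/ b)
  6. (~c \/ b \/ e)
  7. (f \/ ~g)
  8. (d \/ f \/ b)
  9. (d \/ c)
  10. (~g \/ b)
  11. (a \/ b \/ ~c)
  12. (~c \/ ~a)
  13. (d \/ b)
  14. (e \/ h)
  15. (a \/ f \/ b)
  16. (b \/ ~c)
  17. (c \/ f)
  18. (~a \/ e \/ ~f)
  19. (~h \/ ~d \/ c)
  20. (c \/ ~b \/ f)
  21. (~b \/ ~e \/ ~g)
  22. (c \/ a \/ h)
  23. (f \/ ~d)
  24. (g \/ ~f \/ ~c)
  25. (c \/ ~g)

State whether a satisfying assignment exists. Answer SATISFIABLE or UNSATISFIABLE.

SATISFIABLE

Try a = True.
  then c is forced to False.
  then d is forced to True.
  then f is forced to True.
  then h is forced to False.
  then b is forced to True.
  then e is forced to True.
  then g is forced to False.
So a=T, b=T, c=F, d=T, e=T, f=T, g=F, h=F is a satisfying assignment.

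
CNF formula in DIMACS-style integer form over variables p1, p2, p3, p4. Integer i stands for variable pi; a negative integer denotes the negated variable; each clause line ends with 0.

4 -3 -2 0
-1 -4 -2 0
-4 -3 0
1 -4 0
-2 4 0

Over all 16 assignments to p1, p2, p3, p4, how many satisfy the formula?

5

Satisfying assignments:
  p1=0 p2=0 p3=0 p4=0
  p1=0 p2=0 p3=1 p4=0
  p1=1 p2=0 p3=0 p4=0
  p1=1 p2=0 p3=0 p4=1
  p1=1 p2=0 p3=1 p4=0
That's 5 in total.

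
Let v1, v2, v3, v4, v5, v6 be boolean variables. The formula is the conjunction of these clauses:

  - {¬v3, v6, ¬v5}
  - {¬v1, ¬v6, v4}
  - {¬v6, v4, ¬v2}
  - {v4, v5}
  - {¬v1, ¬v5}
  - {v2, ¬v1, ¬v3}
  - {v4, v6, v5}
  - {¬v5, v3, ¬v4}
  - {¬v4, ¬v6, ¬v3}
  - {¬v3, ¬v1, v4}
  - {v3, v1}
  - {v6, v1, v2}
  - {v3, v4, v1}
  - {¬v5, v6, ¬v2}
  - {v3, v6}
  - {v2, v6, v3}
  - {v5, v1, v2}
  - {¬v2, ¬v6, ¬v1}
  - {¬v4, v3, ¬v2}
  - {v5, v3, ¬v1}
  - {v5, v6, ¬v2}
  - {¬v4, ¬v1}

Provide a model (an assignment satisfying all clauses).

v1=F, v2=F, v3=T, v4=F, v5=T, v6=T

Check each clause:
  1. {v6, ¬v5, ¬v3} — v6 is true.
  2. {¬v6, ¬v1, v4} — ¬v1 is true.
  3. {v4, ¬v2, ¬v6} — ¬v2 is true.
  4. {v4, v5} — v5 is true.
  5. {¬v5, ¬v1} — ¬v1 is true.
  6. {¬v1, ¬v3, v2} — ¬v1 is true.
  7. {v6, v4, v5} — v5 is true.
  8. {¬v4, ¬v5, v3} — v3 is true.
  9. {¬v3, ¬v4, ¬v6} — ¬v4 is true.
  10. {v4, ¬v3, ¬v1} — ¬v1 is true.
  11. {v1, v3} — v3 is true.
  12. {v6, v1, v2} — v6 is true.
  13. {v4, v1, v3} — v3 is true.
  14. {¬v2, v6, ¬v5} — v6 is true.
  15. {v3, v6} — v3 is true.
  16. {v3, v6, v2} — v3 is true.
  17. {v5, v2, v1} — v5 is true.
  18. {¬v6, ¬v2, ¬v1} — ¬v2 is true.
  19. {¬v2, ¬v4, v3} — v3 is true.
  20. {v5, v3, ¬v1} — v3 is true.
  21. {¬v2, v5, v6} — v5 is true.
  22. {¬v4, ¬v1} — ¬v4 is true.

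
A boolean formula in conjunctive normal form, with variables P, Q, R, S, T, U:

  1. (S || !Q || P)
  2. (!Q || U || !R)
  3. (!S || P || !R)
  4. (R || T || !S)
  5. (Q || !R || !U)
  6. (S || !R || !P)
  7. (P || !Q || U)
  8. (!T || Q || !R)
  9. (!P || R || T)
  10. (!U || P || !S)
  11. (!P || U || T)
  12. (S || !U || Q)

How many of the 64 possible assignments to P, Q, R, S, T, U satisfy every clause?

Split on P, then R.
  P=T, R=T: remaining (Q,S,T,U) ∈ {(T,T,F,T); (T,T,T,T)} — 2.
  P=T, R=F: 7 of the 16 assignments to (Q,S,T,U) work.
  P=F, R=T: remaining (Q,S,T,U) ∈ {(F,F,F,F)} — 1.
  P=F, R=F: remaining (Q,S,T,U) ∈ {(F,F,F,F); (F,F,T,F); (F,T,T,F)} — 3.
Total: 2 + 7 + 1 + 3 = 13.

13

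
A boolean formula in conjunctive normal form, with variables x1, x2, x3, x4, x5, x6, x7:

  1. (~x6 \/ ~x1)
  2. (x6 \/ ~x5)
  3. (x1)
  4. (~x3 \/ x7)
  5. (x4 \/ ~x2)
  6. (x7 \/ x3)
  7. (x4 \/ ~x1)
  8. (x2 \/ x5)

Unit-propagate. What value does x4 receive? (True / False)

(x1) is a unit clause: x1 = True.
(~x1 \/ ~x6) with x1 = True leaves only ~x6, so x6 = False.
(x6 \/ ~x5) with x6 = False leaves only ~x5, so x5 = False.
(x4 \/ ~x1) with x1 = True leaves only x4, so x4 = True.

True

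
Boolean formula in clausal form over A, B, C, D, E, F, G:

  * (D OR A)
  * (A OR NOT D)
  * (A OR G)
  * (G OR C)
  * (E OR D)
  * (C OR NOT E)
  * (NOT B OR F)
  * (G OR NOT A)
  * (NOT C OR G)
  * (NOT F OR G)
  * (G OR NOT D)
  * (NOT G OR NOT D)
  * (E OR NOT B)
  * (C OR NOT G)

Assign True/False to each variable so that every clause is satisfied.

A=T, B=F, C=T, D=F, E=T, F=T, G=T

Check each clause:
  1. (A OR D) — A is true.
  2. (A OR NOT D) — A is true.
  3. (A OR G) — A is true.
  4. (C OR G) — C is true.
  5. (E OR D) — E is true.
  6. (C OR NOT E) — C is true.
  7. (NOT B OR F) — NOT B is true.
  8. (G OR NOT A) — G is true.
  9. (NOT C OR G) — G is true.
  10. (NOT F OR G) — G is true.
  11. (NOT D OR G) — NOT D is true.
  12. (NOT G OR NOT D) — NOT D is true.
  13. (E OR NOT B) — E is true.
  14. (C OR NOT G) — C is true.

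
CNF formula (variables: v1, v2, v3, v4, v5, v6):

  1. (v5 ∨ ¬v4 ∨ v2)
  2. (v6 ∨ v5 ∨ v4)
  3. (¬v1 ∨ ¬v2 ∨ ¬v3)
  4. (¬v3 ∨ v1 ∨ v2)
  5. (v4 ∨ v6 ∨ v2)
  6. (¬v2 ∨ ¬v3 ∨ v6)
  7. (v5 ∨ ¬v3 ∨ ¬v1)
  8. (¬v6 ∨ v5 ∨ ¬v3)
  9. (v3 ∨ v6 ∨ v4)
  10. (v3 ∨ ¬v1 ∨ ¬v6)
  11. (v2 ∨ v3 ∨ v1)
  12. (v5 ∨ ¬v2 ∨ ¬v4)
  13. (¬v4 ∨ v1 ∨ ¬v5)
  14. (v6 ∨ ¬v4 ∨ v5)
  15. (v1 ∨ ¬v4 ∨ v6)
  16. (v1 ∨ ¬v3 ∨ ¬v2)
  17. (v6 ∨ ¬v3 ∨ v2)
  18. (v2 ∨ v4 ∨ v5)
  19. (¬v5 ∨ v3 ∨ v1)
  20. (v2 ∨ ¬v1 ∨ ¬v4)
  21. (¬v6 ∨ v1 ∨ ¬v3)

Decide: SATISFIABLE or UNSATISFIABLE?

SATISFIABLE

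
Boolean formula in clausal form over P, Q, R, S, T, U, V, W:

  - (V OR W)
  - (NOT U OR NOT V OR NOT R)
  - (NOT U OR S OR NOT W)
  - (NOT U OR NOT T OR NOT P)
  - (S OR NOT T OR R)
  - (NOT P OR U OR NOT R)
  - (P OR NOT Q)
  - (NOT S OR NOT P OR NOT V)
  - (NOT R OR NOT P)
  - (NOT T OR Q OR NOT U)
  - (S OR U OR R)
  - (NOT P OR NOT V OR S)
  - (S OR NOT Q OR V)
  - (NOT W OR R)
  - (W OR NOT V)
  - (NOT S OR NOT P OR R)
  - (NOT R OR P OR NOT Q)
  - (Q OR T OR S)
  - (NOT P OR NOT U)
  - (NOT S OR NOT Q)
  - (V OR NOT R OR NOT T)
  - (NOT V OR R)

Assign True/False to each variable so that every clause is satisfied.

P = F, Q = F, R = T, S = T, T = F, U = T, V = F, W = T

Check each clause:
  1. (V OR W) — W is true.
  2. (NOT U OR NOT V OR NOT R) — NOT V is true.
  3. (NOT U OR NOT W OR S) — S is true.
  4. (NOT P OR NOT U OR NOT T) — NOT T is true.
  5. (R OR NOT T OR S) — R is true.
  6. (U OR NOT R OR NOT P) — NOT P is true.
  7. (P OR NOT Q) — NOT Q is true.
  8. (NOT V OR NOT P OR NOT S) — NOT V is true.
  9. (NOT R OR NOT P) — NOT P is true.
  10. (NOT U OR NOT T OR Q) — NOT T is true.
  11. (U OR R OR S) — R is true.
  12. (S OR NOT P OR NOT V) — NOT V is true.
  13. (NOT Q OR V OR S) — S is true.
  14. (R OR NOT W) — R is true.
  15. (W OR NOT V) — W is true.
  16. (R OR NOT S OR NOT P) — R is true.
  17. (NOT R OR NOT Q OR P) — NOT Q is true.
  18. (Q OR S OR T) — S is true.
  19. (NOT P OR NOT U) — NOT P is true.
  20. (NOT Q OR NOT S) — NOT Q is true.
  21. (NOT T OR V OR NOT R) — NOT T is true.
  22. (NOT V OR R) — NOT V is true.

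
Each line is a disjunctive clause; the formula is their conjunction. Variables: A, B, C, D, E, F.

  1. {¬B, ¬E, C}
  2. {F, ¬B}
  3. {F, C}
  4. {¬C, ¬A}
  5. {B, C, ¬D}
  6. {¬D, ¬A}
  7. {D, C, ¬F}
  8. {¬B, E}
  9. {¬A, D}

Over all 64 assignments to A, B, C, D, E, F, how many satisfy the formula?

Split on C, then B.
  C=1, B=1: remaining (A,D,E,F) ∈ {(0,0,1,1); (0,1,1,1)} — 2.
  C=1, B=0: forces A=0; D, E, F free → 2^3 = 8.
  C=0, B=1: a clause becomes empty — 0.
  C=0, B=0: a clause becomes empty — 0.
Total: 2 + 8 + 0 + 0 = 10.

10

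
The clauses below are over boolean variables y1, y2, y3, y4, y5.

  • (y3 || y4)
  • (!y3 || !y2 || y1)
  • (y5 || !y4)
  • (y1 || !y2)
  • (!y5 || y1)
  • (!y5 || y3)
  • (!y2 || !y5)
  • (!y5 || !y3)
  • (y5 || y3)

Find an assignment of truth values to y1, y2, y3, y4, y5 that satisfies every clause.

y1 occurs only positively in the remaining clauses — set y1 = True.
Pure literal: y2 appears only negated; assign y2 = False.
Set y3 = True and propagate.
  then y5 is forced to False.
  then y4 is forced to False.
Every clause has at least one true literal under this assignment.

y1=True, y2=False, y3=True, y4=False, y5=False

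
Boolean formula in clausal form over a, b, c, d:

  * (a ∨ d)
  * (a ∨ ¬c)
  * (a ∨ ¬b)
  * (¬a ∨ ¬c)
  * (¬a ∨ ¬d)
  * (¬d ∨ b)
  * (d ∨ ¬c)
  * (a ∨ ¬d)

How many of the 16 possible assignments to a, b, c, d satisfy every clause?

Satisfying assignments:
  a=T b=F c=F d=F
  a=T b=T c=F d=F
Count: 2.

2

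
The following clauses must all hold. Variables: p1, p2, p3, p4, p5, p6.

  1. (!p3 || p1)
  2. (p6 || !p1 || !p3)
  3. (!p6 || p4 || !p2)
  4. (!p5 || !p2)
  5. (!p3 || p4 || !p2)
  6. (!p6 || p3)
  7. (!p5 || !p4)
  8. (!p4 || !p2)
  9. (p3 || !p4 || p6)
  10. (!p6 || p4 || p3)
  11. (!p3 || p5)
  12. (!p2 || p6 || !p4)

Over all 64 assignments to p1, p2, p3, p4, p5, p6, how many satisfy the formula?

7

Satisfying assignments:
  p1=F p2=F p3=F p4=F p5=F p6=F
  p1=F p2=F p3=F p4=F p5=T p6=F
  p1=F p2=T p3=F p4=F p5=F p6=F
  p1=T p2=F p3=F p4=F p5=F p6=F
  p1=T p2=F p3=F p4=F p5=T p6=F
  p1=T p2=F p3=T p4=F p5=T p6=T
  p1=T p2=T p3=F p4=F p5=F p6=F
That's 7 in total.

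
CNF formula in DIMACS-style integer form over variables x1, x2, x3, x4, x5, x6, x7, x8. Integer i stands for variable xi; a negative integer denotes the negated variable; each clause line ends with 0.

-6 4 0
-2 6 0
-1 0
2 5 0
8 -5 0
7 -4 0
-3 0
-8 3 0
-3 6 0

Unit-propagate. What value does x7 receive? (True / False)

Unit clause (~x1) sets x1 = False.
(~x3) is a unit clause: x3 = False.
(x3 \/ ~x8) with x3 = False leaves only ~x8, so x8 = False.
(x8 \/ ~x5): since x8 = False, the clause reduces to (~x5). x5 = False.
(x2 \/ x5) with x5 = False leaves only x2, so x2 = True.
From (~x2 \/ x6) and x2 = True: x6 = True.
From (~x6 \/ x4) and x6 = True: x4 = True.
(~x4 \/ x7) with x4 = True leaves only x7, so x7 = True.

True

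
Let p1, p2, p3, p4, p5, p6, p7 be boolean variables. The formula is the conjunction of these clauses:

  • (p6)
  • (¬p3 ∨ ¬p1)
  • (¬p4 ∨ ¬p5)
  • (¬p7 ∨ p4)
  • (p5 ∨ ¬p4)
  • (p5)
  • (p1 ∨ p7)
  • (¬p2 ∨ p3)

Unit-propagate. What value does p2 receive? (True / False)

False

Unit clause (p6) sets p6 = True.
Unit clause (p5) sets p5 = True.
(¬p5 ∨ ¬p4) with p5 = True leaves only ¬p4, so p4 = False.
(¬p7 ∨ p4) with p4 = False leaves only ¬p7, so p7 = False.
(p1 ∨ p7): since p7 = False, the clause reduces to (p1). p1 = True.
(¬p3 ∨ ¬p1): since p1 = True, the clause reduces to (¬p3). p3 = False.
In (¬p2 ∨ p3), p3 is now false; ¬p2 must hold, so p2 = False.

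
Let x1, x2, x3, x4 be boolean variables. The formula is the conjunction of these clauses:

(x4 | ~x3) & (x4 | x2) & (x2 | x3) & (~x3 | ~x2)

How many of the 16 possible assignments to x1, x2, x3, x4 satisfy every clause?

Satisfying assignments:
  x1=0 x2=0 x3=1 x4=1
  x1=0 x2=1 x3=0 x4=0
  x1=0 x2=1 x3=0 x4=1
  x1=1 x2=0 x3=1 x4=1
  x1=1 x2=1 x3=0 x4=0
  x1=1 x2=1 x3=0 x4=1
Count: 6.

6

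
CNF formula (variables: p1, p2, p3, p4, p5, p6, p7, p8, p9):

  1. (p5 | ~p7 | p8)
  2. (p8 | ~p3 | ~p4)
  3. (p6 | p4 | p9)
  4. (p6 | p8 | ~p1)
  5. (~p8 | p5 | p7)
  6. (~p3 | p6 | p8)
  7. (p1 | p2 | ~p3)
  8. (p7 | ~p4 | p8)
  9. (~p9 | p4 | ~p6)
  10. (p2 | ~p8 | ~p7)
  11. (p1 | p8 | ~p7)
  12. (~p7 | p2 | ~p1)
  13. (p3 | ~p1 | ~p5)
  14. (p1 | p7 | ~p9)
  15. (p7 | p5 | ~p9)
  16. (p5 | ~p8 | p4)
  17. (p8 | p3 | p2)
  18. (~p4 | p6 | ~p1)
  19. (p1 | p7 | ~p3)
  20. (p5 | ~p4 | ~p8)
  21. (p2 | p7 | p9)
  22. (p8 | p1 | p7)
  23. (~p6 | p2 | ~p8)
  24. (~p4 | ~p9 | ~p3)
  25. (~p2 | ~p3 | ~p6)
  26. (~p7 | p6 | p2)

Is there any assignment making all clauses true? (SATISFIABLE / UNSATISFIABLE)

Try p1 = False.
For the remaining variables, p2 = True, p3 = False, p4 = True, p5 = True, p6 = False, p7 = False, p8 = True, p9 = False works.
So p1 = False  p2 = True  p3 = False  p4 = True  p5 = True  p6 = False  p7 = False  p8 = True  p9 = False is a satisfying assignment.

SATISFIABLE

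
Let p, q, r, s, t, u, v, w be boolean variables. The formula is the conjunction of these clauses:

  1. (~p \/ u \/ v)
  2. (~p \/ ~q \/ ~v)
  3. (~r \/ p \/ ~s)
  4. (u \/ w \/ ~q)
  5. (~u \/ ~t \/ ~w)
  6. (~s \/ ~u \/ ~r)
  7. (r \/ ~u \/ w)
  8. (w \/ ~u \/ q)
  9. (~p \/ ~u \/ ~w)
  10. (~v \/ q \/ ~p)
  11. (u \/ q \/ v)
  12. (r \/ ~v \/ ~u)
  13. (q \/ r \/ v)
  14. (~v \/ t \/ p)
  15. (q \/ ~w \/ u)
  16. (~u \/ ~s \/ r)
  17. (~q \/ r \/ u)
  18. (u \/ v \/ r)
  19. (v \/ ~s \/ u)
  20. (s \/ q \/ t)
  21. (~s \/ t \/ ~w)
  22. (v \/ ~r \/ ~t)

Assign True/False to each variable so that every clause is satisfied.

Branch on p: take p = True.
Set q = True and propagate.
  then v is forced to False.
  then u is forced to True.
  then w is forced to False.
  then r is forced to True.
  then s is forced to False.
  then t is forced to False.
Check each clause:
  1. (u \/ ~p \/ v) — u is true.
  2. (~p \/ ~q \/ ~v) — ~v is true.
  3. (~s \/ ~r \/ p) — p is true.
  4. (w \/ u \/ ~q) — u is true.
  5. (~t \/ ~w \/ ~u) — ~w is true.
  6. (~u \/ ~r \/ ~s) — ~s is true.
  7. (r \/ w \/ ~u) — r is true.
  8. (~u \/ q \/ w) — q is true.
  9. (~p \/ ~u \/ ~w) — ~w is true.
  10. (q \/ ~v \/ ~p) — ~v is true.
  11. (u \/ v \/ q) — q is true.
  12. (r \/ ~v \/ ~u) — ~v is true.
  13. (v \/ q \/ r) — q is true.
  14. (p \/ t \/ ~v) — ~v is true.
  15. (q \/ u \/ ~w) — ~w is true.
  16. (~u \/ ~s \/ r) — r is true.
  17. (r \/ u \/ ~q) — r is true.
  18. (r \/ v \/ u) — r is true.
  19. (~s \/ u \/ v) — ~s is true.
  20. (q \/ s \/ t) — q is true.
  21. (~s \/ ~w \/ t) — ~w is true.
  22. (~t \/ v \/ ~r) — ~t is true.

p = True, q = True, r = True, s = False, t = False, u = True, v = False, w = False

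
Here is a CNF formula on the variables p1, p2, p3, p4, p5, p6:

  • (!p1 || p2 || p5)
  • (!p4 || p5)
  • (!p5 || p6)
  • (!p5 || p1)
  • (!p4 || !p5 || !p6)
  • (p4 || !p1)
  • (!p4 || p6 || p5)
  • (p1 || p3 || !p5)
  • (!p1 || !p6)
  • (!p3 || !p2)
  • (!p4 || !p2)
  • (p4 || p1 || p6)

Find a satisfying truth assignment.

p1=F, p2=T, p3=F, p4=F, p5=F, p6=T

Check each clause:
  1. (!p1 || p2 || p5) — p2 is true.
  2. (p5 || !p4) — !p4 is true.
  3. (!p5 || p6) — !p5 is true.
  4. (p1 || !p5) — !p5 is true.
  5. (!p5 || !p6 || !p4) — !p5 is true.
  6. (p4 || !p1) — !p1 is true.
  7. (p5 || p6 || !p4) — !p4 is true.
  8. (!p5 || p3 || p1) — !p5 is true.
  9. (!p1 || !p6) — !p1 is true.
  10. (!p2 || !p3) — !p3 is true.
  11. (!p2 || !p4) — !p4 is true.
  12. (p4 || p6 || p1) — p6 is true.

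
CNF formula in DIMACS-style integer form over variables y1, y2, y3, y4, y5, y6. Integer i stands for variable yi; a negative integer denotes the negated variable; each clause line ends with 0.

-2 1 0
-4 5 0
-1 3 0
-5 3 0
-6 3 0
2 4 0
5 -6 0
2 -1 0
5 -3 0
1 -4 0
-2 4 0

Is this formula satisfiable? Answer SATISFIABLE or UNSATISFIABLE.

SATISFIABLE

Pure literal: y6 appears only negated; assign y6 = False.
Set y1 = True and propagate.
  then y3 is forced to True.
  then y2 is forced to True.
  then y5 is forced to True.
  then y4 is forced to True.
So y1 = 1, y2 = 1, y3 = 1, y4 = 1, y5 = 1, y6 = 0 is a satisfying assignment.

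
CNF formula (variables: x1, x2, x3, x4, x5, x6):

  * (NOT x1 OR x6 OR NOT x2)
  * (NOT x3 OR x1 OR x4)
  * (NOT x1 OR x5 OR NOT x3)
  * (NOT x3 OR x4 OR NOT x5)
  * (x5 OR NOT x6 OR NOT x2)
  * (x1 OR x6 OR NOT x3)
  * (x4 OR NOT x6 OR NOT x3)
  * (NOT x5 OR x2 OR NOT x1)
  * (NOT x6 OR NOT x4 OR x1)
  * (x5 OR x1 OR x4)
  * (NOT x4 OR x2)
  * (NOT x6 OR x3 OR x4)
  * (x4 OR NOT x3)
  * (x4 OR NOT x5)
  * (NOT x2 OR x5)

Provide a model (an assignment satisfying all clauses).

x1=T, x2=F, x3=F, x4=F, x5=F, x6=F

Check each clause:
  1. (x6 OR NOT x2 OR NOT x1) — NOT x2 is true.
  2. (x1 OR x4 OR NOT x3) — x1 is true.
  3. (NOT x3 OR NOT x1 OR x5) — NOT x3 is true.
  4. (NOT x3 OR x4 OR NOT x5) — NOT x5 is true.
  5. (NOT x6 OR x5 OR NOT x2) — NOT x6 is true.
  6. (x1 OR x6 OR NOT x3) — x1 is true.
  7. (x4 OR NOT x3 OR NOT x6) — NOT x6 is true.
  8. (NOT x5 OR x2 OR NOT x1) — NOT x5 is true.
  9. (x1 OR NOT x6 OR NOT x4) — x1 is true.
  10. (x4 OR x1 OR x5) — x1 is true.
  11. (x2 OR NOT x4) — NOT x4 is true.
  12. (x3 OR x4 OR NOT x6) — NOT x6 is true.
  13. (x4 OR NOT x3) — NOT x3 is true.
  14. (x4 OR NOT x5) — NOT x5 is true.
  15. (NOT x2 OR x5) — NOT x2 is true.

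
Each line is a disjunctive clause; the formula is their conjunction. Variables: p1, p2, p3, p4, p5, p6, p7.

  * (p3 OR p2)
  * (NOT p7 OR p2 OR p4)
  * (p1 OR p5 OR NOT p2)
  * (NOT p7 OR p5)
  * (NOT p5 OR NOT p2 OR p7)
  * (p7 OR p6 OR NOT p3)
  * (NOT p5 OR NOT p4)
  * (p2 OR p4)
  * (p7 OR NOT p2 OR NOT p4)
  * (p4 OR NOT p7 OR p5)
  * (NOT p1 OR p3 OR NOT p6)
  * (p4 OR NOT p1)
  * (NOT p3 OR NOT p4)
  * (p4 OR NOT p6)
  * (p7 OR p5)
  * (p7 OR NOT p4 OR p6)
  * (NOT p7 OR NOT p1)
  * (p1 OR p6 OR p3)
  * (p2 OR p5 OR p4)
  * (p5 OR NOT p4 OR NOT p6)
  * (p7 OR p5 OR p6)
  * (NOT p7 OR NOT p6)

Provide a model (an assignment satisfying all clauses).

Try p1 = False.
Try p2 = True.
  then p5 is forced to True.
  then p7 is forced to True.
  then p4 is forced to False.
  then p6 is forced to False.
  then p3 is forced to True.
Every clause has at least one true literal under this assignment.

p1=F, p2=T, p3=T, p4=F, p5=T, p6=F, p7=T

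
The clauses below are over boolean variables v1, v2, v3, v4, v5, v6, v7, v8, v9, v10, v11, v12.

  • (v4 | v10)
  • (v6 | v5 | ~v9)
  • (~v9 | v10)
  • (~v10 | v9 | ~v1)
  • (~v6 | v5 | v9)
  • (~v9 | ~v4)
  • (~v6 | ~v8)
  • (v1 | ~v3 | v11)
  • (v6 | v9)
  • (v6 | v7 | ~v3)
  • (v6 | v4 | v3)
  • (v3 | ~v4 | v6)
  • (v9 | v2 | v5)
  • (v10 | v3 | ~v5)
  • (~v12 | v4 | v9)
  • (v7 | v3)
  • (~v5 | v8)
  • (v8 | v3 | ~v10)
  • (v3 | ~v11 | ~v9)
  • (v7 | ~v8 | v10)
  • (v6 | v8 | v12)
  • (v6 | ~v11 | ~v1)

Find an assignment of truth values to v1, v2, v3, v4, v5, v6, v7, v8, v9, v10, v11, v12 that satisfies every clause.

v2 occurs only positively in the remaining clauses — set v2 = True.
Branch on v1: take v1 = True.
Try v3 = True.
Branch on v4: take v4 = False.
  then v10 is forced to True.
  then v9 is forced to True.
For the remaining variables, v5 = False, v6 = True, v7 = False, v8 = False, v11 = False, v12 = True works.
Every clause has at least one true literal under this assignment.

v1=1, v2=1, v3=1, v4=0, v5=0, v6=1, v7=0, v8=0, v9=1, v10=1, v11=0, v12=1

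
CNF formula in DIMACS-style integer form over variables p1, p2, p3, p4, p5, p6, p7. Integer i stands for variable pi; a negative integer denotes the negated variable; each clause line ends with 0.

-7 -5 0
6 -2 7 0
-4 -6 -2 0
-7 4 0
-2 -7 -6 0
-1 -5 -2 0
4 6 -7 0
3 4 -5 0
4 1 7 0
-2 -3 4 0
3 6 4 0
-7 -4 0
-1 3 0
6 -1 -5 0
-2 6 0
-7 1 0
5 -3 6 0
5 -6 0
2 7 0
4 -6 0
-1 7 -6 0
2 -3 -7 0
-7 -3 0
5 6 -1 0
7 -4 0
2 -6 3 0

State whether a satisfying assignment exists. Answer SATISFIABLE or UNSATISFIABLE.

UNSATISFIABLE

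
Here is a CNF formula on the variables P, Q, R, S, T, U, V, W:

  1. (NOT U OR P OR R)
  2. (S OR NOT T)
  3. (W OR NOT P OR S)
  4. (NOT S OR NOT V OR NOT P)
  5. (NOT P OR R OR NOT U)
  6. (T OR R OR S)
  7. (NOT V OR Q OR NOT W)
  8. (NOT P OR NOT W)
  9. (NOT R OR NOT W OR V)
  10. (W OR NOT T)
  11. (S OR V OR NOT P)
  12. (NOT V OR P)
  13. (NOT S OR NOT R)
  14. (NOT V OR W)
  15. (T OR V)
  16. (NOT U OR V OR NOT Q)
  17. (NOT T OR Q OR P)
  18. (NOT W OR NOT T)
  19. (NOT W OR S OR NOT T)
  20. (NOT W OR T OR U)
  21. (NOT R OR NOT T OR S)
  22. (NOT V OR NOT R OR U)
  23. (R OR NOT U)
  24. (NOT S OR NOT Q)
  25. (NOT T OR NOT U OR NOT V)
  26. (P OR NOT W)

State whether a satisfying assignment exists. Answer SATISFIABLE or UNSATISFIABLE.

T = True:
  propagation gives S=True, W=True; an empty clause results — contradiction.
T = False:
  propagation gives V=True, P=True, S=False, W=True; an empty clause results — contradiction.
Every branch closes, so no satisfying assignment exists.

UNSATISFIABLE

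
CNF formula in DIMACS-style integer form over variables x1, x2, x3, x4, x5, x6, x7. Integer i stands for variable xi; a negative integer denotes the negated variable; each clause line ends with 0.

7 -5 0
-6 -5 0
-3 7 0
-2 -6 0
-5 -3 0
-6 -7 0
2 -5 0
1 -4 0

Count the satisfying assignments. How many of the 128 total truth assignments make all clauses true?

24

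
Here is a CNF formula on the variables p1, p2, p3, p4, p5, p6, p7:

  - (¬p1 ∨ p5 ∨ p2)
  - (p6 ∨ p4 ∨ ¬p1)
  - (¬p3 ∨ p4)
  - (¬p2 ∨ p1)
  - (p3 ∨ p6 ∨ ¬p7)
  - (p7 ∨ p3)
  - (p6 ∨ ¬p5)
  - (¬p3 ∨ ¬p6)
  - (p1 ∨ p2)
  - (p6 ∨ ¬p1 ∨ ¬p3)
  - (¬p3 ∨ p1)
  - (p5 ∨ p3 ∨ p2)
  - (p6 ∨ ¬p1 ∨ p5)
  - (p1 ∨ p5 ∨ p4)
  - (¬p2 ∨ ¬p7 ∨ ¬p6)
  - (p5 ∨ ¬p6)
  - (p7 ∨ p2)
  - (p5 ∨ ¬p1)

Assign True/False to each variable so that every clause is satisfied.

p1=T, p2=F, p3=F, p4=T, p5=T, p6=T, p7=T

p4 occurs only positively in the remaining clauses — set p4 = True.
Try p1 = True.
  then p5 is forced to True.
  then p6 is forced to True.
  then p3 is forced to False.
  then p7 is forced to True.
  then p2 is forced to False.
Every clause has at least one true literal under this assignment.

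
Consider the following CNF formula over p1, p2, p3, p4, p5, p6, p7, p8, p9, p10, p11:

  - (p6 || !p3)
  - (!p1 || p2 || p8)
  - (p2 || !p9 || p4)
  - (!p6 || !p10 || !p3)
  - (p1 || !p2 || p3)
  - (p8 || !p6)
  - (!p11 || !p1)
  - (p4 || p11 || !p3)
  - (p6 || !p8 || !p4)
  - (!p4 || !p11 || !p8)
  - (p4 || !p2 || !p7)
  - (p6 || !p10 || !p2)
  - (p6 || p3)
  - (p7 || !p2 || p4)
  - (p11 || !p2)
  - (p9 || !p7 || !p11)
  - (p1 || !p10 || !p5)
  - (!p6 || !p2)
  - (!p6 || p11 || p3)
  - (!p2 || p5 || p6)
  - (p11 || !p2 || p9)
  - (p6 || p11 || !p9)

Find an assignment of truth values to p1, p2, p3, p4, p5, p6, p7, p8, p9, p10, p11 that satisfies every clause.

Pure literal: p10 appears only negated; assign p10 = False.
Branch on p1: take p1 = False.
The remaining clauses are satisfied by p2 = False, p3 = True, p4 = True, p5 = True, p6 = True, p7 = True, p8 = True, p9 = False, p11 = False.

p1=False, p2=False, p3=True, p4=True, p5=True, p6=True, p7=True, p8=True, p9=False, p10=False, p11=False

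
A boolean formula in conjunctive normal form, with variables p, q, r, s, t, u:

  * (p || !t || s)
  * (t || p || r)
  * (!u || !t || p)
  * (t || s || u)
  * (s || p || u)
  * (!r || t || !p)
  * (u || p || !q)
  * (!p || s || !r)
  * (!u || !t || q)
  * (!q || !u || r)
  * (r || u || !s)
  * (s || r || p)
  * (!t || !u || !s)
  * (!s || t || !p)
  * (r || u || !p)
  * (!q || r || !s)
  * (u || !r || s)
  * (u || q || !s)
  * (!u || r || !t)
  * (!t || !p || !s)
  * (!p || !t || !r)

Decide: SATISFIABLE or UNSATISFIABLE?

SATISFIABLE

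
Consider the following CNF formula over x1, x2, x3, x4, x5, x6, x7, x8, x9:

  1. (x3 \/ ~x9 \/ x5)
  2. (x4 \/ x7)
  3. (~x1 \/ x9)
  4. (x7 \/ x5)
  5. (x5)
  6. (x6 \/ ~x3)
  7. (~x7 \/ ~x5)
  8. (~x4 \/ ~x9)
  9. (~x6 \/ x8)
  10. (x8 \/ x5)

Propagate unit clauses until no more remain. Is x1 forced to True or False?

False

(x5) is a unit clause: x5 = True.
(~x7 \/ ~x5) with x5 = True leaves only ~x7, so x7 = False.
(x4 \/ x7): since x7 = False, the clause reduces to (x4). x4 = True.
From (~x9 \/ ~x4) and x4 = True: x9 = False.
From (x9 \/ ~x1) and x9 = False: x1 = False.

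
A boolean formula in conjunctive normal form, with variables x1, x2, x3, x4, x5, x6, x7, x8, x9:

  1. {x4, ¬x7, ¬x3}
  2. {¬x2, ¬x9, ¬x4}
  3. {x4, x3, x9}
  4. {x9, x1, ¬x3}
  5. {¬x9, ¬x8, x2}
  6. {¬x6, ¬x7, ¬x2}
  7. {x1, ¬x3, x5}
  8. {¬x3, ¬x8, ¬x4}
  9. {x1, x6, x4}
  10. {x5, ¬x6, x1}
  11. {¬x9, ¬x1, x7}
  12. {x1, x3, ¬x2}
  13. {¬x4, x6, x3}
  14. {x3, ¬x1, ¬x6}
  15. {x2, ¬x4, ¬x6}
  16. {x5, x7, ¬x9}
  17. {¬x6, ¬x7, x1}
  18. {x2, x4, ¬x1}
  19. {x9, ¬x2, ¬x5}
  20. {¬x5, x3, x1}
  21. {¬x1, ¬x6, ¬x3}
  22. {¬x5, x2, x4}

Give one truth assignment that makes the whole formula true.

x1=F, x2=F, x3=T, x4=T, x5=T, x6=F, x7=T, x8=F, x9=T

Check each clause:
  1. {¬x3, x4, ¬x7} — x4 is true.
  2. {¬x2, ¬x9, ¬x4} — ¬x2 is true.
  3. {x3, x9, x4} — x9 is true.
  4. {¬x3, x1, x9} — x9 is true.
  5. {¬x8, x2, ¬x9} — ¬x8 is true.
  6. {¬x7, ¬x2, ¬x6} — ¬x6 is true.
  7. {x1, x5, ¬x3} — x5 is true.
  8. {¬x8, ¬x4, ¬x3} — ¬x8 is true.
  9. {x6, x1, x4} — x4 is true.
  10. {¬x6, x5, x1} — ¬x6 is true.
  11. {¬x9, ¬x1, x7} — x7 is true.
  12. {x1, ¬x2, x3} — x3 is true.
  13. {x3, x6, ¬x4} — x3 is true.
  14. {¬x1, x3, ¬x6} — ¬x6 is true.
  15. {¬x4, ¬x6, x2} — ¬x6 is true.
  16. {¬x9, x5, x7} — x5 is true.
  17. {x1, ¬x7, ¬x6} — ¬x6 is true.
  18. {x2, x4, ¬x1} — x4 is true.
  19. {x9, ¬x2, ¬x5} — x9 is true.
  20. {x1, ¬x5, x3} — x3 is true.
  21. {¬x6, ¬x1, ¬x3} — ¬x6 is true.
  22. {x2, x4, ¬x5} — x4 is true.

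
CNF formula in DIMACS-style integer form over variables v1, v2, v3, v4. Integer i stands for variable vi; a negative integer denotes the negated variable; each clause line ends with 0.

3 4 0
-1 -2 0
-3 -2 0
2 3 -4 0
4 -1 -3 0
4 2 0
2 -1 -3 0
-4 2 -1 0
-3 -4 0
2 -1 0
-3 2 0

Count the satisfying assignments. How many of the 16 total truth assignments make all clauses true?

1

The models are:
  v1=F v2=T v3=F v4=T
Count: 1.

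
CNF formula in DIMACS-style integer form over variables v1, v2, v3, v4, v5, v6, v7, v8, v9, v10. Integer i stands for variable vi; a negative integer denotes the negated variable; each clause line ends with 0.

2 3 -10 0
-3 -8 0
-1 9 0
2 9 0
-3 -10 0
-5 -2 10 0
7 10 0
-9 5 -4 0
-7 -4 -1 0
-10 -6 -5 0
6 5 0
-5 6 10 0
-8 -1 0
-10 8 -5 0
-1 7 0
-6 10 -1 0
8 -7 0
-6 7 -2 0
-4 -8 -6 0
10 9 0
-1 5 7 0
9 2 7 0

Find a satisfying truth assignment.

v1 = 0  v2 = 1  v3 = 0  v4 = 1  v5 = 1  v6 = 0  v7 = 0  v8 = 1  v9 = 0  v10 = 1

Check each clause:
  1. (v2 \/ v3 \/ ~v10) — v2 is true.
  2. (~v8 \/ ~v3) — ~v3 is true.
  3. (v9 \/ ~v1) — ~v1 is true.
  4. (v9 \/ v2) — v2 is true.
  5. (~v3 \/ ~v10) — ~v3 is true.
  6. (v10 \/ ~v2 \/ ~v5) — v10 is true.
  7. (v10 \/ v7) — v10 is true.
  8. (~v9 \/ ~v4 \/ v5) — v5 is true.
  9. (~v7 \/ ~v1 \/ ~v4) — ~v7 is true.
  10. (~v10 \/ ~v6 \/ ~v5) — ~v6 is true.
  11. (v6 \/ v5) — v5 is true.
  12. (v10 \/ v6 \/ ~v5) — v10 is true.
  13. (~v1 \/ ~v8) — ~v1 is true.
  14. (v8 \/ ~v10 \/ ~v5) — v8 is true.
  15. (~v1 \/ v7) — ~v1 is true.
  16. (~v1 \/ v10 \/ ~v6) — ~v6 is true.
  17. (~v7 \/ v8) — v8 is true.
  18. (v7 \/ ~v2 \/ ~v6) — ~v6 is true.
  19. (~v6 \/ ~v8 \/ ~v4) — ~v6 is true.
  20. (v10 \/ v9) — v10 is true.
  21. (~v1 \/ v7 \/ v5) — v5 is true.
  22. (v2 \/ v9 \/ v7) — v2 is true.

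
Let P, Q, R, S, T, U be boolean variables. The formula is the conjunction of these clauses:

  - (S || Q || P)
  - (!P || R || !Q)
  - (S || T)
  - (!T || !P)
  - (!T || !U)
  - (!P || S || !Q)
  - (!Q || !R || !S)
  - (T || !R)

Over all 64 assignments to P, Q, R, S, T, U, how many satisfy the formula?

Case analysis on P and Q:
  P=T, Q=T: a clause becomes empty — 0.
  P=T, Q=F: remaining (R,S,T,U) ∈ {(F,T,F,F); (F,T,F,T)} — 2.
  P=F, Q=T: 5 of the 16 assignments to (R,S,T,U) work.
  P=F, Q=F: remaining (R,S,T,U) ∈ {(F,T,F,F); (F,T,F,T); (F,T,T,F); (T,T,T,F)} — 4.
Total: 0 + 2 + 5 + 4 = 11.

11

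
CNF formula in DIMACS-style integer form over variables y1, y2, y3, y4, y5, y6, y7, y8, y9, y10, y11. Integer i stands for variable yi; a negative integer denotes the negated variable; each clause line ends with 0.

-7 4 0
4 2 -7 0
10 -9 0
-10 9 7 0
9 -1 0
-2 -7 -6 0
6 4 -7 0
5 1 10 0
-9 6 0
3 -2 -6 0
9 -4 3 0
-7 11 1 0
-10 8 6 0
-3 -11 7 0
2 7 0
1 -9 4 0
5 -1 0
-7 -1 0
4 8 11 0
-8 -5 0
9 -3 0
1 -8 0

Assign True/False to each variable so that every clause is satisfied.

y1 = False, y2 = True, y3 = True, y4 = True, y5 = False, y6 = True, y7 = False, y8 = False, y9 = True, y10 = True, y11 = False

Check each clause:
  1. (NOT y7 OR y4) — NOT y7 is true.
  2. (y2 OR y4 OR NOT y7) — NOT y7 is true.
  3. (NOT y9 OR y10) — y10 is true.
  4. (NOT y10 OR y7 OR y9) — y9 is true.
  5. (NOT y1 OR y9) — y9 is true.
  6. (NOT y7 OR NOT y6 OR NOT y2) — NOT y7 is true.
  7. (y6 OR y4 OR NOT y7) — NOT y7 is true.
  8. (y10 OR y1 OR y5) — y10 is true.
  9. (NOT y9 OR y6) — y6 is true.
  10. (NOT y6 OR y3 OR NOT y2) — y3 is true.
  11. (NOT y4 OR y9 OR y3) — y9 is true.
  12. (y1 OR y11 OR NOT y7) — NOT y7 is true.
  13. (NOT y10 OR y6 OR y8) — y6 is true.
  14. (NOT y11 OR NOT y3 OR y7) — NOT y11 is true.
  15. (y2 OR y7) — y2 is true.
  16. (y1 OR NOT y9 OR y4) — y4 is true.
  17. (NOT y1 OR y5) — NOT y1 is true.
  18. (NOT y7 OR NOT y1) — NOT y7 is true.
  19. (y4 OR y8 OR y11) — y4 is true.
  20. (NOT y5 OR NOT y8) — NOT y8 is true.
  21. (y9 OR NOT y3) — y9 is true.
  22. (NOT y8 OR y1) — NOT y8 is true.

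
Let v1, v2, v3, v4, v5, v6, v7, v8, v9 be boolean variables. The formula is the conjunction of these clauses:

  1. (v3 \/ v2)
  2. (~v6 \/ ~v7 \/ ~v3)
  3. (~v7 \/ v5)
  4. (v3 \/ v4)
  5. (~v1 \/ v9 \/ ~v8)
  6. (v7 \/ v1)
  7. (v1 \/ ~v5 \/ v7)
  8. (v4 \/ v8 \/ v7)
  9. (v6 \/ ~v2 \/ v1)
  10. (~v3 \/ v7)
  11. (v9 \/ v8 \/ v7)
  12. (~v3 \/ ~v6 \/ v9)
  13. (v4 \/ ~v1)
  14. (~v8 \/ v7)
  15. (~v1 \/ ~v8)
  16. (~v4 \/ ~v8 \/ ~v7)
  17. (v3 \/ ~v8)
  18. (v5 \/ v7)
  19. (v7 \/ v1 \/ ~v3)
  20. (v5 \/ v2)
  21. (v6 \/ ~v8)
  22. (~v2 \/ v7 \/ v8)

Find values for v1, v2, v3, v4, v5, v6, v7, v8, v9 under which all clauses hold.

v1 = T  v2 = T  v3 = T  v4 = T  v5 = T  v6 = F  v7 = T  v8 = F  v9 = F

Check each clause:
  1. (v2 \/ v3) — v2 is true.
  2. (~v7 \/ ~v6 \/ ~v3) — ~v6 is true.
  3. (~v7 \/ v5) — v5 is true.
  4. (v4 \/ v3) — v3 is true.
  5. (~v8 \/ v9 \/ ~v1) — ~v8 is true.
  6. (v7 \/ v1) — v1 is true.
  7. (v1 \/ ~v5 \/ v7) — v1 is true.
  8. (v7 \/ v4 \/ v8) — v4 is true.
  9. (v6 \/ ~v2 \/ v1) — v1 is true.
  10. (v7 \/ ~v3) — v7 is true.
  11. (v8 \/ v9 \/ v7) — v7 is true.
  12. (v9 \/ ~v3 \/ ~v6) — ~v6 is true.
  13. (v4 \/ ~v1) — v4 is true.
  14. (v7 \/ ~v8) — ~v8 is true.
  15. (~v1 \/ ~v8) — ~v8 is true.
  16. (~v7 \/ ~v4 \/ ~v8) — ~v8 is true.
  17. (v3 \/ ~v8) — ~v8 is true.
  18. (v7 \/ v5) — v5 is true.
  19. (v7 \/ ~v3 \/ v1) — v1 is true.
  20. (v5 \/ v2) — v2 is true.
  21. (v6 \/ ~v8) — ~v8 is true.
  22. (v8 \/ ~v2 \/ v7) — v7 is true.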